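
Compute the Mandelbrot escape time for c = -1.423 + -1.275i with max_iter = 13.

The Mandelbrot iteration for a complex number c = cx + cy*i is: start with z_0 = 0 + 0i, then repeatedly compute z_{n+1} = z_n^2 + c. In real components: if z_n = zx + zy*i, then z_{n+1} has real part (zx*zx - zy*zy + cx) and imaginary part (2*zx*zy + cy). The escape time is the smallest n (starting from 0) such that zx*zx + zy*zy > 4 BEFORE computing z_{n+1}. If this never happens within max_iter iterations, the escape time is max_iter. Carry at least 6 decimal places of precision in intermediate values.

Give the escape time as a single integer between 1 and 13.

z_0 = 0 + 0i, c = -1.4230 + -1.2750i
Iter 1: z = -1.4230 + -1.2750i, |z|^2 = 3.6506
Iter 2: z = -1.0237 + 2.3537i, |z|^2 = 6.5876
Escaped at iteration 2

Answer: 2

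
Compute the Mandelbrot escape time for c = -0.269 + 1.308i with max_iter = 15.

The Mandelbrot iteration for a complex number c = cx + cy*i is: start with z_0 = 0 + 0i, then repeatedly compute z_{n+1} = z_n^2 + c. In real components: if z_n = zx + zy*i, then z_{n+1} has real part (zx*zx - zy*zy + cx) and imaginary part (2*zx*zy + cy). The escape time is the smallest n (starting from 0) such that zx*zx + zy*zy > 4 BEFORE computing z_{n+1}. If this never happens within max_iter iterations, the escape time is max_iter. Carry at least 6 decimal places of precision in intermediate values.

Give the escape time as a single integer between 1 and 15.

z_0 = 0 + 0i, c = -0.2690 + 1.3080i
Iter 1: z = -0.2690 + 1.3080i, |z|^2 = 1.7832
Iter 2: z = -1.9075 + 0.6043i, |z|^2 = 4.0037
Escaped at iteration 2

Answer: 2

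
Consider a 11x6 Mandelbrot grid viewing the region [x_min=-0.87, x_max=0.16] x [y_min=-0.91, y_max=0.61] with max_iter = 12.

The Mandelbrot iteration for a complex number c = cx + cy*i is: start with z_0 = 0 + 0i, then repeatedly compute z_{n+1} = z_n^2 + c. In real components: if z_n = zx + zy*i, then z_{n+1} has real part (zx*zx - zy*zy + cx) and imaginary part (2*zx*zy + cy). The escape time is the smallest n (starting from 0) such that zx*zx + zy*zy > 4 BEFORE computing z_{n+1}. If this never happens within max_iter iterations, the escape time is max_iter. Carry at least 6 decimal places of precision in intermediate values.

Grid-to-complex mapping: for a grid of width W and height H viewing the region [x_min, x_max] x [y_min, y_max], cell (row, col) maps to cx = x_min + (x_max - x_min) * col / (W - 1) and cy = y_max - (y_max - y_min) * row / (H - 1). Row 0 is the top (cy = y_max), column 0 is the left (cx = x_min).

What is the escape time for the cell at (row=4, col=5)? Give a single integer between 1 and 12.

Answer: 12

Derivation:
z_0 = 0 + 0i, c = -0.3550 + -0.6060i
Iter 1: z = -0.3550 + -0.6060i, |z|^2 = 0.4933
Iter 2: z = -0.5962 + -0.1757i, |z|^2 = 0.3864
Iter 3: z = -0.0304 + -0.3964i, |z|^2 = 0.1581
Iter 4: z = -0.5112 + -0.5819i, |z|^2 = 0.6000
Iter 5: z = -0.4322 + -0.0110i, |z|^2 = 0.1869
Iter 6: z = -0.1683 + -0.5965i, |z|^2 = 0.3841
Iter 7: z = -0.6824 + -0.4052i, |z|^2 = 0.6299
Iter 8: z = -0.0535 + -0.0529i, |z|^2 = 0.0057
Iter 9: z = -0.3549 + -0.6003i, |z|^2 = 0.4864
Iter 10: z = -0.5894 + -0.1798i, |z|^2 = 0.3798
Iter 11: z = -0.0399 + -0.3940i, |z|^2 = 0.1568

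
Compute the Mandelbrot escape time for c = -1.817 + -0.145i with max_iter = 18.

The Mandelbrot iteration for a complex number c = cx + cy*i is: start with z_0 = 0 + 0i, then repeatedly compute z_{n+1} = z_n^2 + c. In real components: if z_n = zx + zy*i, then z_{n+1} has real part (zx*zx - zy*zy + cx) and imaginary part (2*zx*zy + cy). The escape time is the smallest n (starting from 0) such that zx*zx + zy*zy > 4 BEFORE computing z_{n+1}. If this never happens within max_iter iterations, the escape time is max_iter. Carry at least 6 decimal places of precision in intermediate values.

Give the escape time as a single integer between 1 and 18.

z_0 = 0 + 0i, c = -1.8170 + -0.1450i
Iter 1: z = -1.8170 + -0.1450i, |z|^2 = 3.3225
Iter 2: z = 1.4635 + 0.3819i, |z|^2 = 2.2876
Iter 3: z = 0.1789 + 0.9729i, |z|^2 = 0.9785
Iter 4: z = -2.7315 + 0.2030i, |z|^2 = 7.5024
Escaped at iteration 4

Answer: 4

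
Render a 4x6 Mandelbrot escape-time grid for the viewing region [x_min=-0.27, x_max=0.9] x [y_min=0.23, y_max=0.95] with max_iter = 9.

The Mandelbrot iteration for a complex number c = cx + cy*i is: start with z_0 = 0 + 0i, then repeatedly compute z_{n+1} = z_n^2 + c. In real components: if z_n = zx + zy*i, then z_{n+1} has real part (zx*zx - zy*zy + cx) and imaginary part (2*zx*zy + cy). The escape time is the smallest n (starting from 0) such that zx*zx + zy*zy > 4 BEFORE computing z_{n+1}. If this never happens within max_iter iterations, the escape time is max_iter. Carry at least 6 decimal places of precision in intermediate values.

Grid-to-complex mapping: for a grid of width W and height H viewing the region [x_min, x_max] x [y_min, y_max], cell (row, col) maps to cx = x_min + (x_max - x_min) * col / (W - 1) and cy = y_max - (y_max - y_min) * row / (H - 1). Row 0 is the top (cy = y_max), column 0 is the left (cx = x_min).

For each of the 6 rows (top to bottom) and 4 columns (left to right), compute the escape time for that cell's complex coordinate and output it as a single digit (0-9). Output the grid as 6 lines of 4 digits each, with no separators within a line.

(row=0, col=0): c = -0.2700 + 0.9500i → escape time 6
(row=0, col=1): c = 0.1200 + 0.9500i → escape time 4
(row=0, col=2): c = 0.5100 + 0.9500i → escape time 3
(row=0, col=3): c = 0.9000 + 0.9500i → escape time 2
(row=1, col=0): c = -0.2700 + 0.8060i → escape time 9
(row=1, col=1): c = 0.1200 + 0.8060i → escape time 6
(row=1, col=2): c = 0.5100 + 0.8060i → escape time 3
(row=1, col=3): c = 0.9000 + 0.8060i → escape time 2
(row=2, col=0): c = -0.2700 + 0.6620i → escape time 9
(row=2, col=1): c = 0.1200 + 0.6620i → escape time 9
(row=2, col=2): c = 0.5100 + 0.6620i → escape time 4
(row=2, col=3): c = 0.9000 + 0.6620i → escape time 2
(row=3, col=0): c = -0.2700 + 0.5180i → escape time 9
(row=3, col=1): c = 0.1200 + 0.5180i → escape time 9
(row=3, col=2): c = 0.5100 + 0.5180i → escape time 5
(row=3, col=3): c = 0.9000 + 0.5180i → escape time 2
(row=4, col=0): c = -0.2700 + 0.3740i → escape time 9
(row=4, col=1): c = 0.1200 + 0.3740i → escape time 9
(row=4, col=2): c = 0.5100 + 0.3740i → escape time 5
(row=4, col=3): c = 0.9000 + 0.3740i → escape time 3
(row=5, col=0): c = -0.2700 + 0.2300i → escape time 9
(row=5, col=1): c = 0.1200 + 0.2300i → escape time 9
(row=5, col=2): c = 0.5100 + 0.2300i → escape time 5
(row=5, col=3): c = 0.9000 + 0.2300i → escape time 3

Answer: 6432
9632
9942
9952
9953
9953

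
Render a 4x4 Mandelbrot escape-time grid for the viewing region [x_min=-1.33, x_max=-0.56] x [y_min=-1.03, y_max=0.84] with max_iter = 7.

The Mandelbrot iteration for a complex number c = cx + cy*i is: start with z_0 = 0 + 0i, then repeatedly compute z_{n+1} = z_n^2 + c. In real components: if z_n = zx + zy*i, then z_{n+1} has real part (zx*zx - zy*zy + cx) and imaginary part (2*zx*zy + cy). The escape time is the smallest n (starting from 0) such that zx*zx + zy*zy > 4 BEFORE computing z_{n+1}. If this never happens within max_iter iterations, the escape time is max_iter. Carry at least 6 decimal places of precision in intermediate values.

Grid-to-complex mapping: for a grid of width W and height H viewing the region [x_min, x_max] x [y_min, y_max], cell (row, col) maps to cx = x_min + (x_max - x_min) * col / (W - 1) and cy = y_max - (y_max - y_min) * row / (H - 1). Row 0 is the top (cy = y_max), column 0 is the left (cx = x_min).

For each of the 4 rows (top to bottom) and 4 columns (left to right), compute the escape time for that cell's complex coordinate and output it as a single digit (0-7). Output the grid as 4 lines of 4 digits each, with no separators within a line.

Answer: 3344
7777
6777
3334

Derivation:
(row=0, col=0): c = -1.3300 + 0.8400i → escape time 3
(row=0, col=1): c = -1.0733 + 0.8400i → escape time 3
(row=0, col=2): c = -0.8167 + 0.8400i → escape time 4
(row=0, col=3): c = -0.5600 + 0.8400i → escape time 4
(row=1, col=0): c = -1.3300 + 0.2167i → escape time 7
(row=1, col=1): c = -1.0733 + 0.2167i → escape time 7
(row=1, col=2): c = -0.8167 + 0.2167i → escape time 7
(row=1, col=3): c = -0.5600 + 0.2167i → escape time 7
(row=2, col=0): c = -1.3300 + -0.4067i → escape time 6
(row=2, col=1): c = -1.0733 + -0.4067i → escape time 7
(row=2, col=2): c = -0.8167 + -0.4067i → escape time 7
(row=2, col=3): c = -0.5600 + -0.4067i → escape time 7
(row=3, col=0): c = -1.3300 + -1.0300i → escape time 3
(row=3, col=1): c = -1.0733 + -1.0300i → escape time 3
(row=3, col=2): c = -0.8167 + -1.0300i → escape time 3
(row=3, col=3): c = -0.5600 + -1.0300i → escape time 4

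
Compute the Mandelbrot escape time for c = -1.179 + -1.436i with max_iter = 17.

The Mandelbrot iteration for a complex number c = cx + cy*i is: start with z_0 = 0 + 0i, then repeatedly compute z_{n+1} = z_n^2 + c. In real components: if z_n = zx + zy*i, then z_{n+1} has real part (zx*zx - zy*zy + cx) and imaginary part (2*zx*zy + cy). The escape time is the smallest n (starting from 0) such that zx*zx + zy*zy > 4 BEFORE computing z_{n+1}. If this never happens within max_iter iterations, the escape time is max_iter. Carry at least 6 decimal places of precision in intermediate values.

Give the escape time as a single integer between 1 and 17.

Answer: 2

Derivation:
z_0 = 0 + 0i, c = -1.1790 + -1.4360i
Iter 1: z = -1.1790 + -1.4360i, |z|^2 = 3.4521
Iter 2: z = -1.8511 + 1.9501i, |z|^2 = 7.2292
Escaped at iteration 2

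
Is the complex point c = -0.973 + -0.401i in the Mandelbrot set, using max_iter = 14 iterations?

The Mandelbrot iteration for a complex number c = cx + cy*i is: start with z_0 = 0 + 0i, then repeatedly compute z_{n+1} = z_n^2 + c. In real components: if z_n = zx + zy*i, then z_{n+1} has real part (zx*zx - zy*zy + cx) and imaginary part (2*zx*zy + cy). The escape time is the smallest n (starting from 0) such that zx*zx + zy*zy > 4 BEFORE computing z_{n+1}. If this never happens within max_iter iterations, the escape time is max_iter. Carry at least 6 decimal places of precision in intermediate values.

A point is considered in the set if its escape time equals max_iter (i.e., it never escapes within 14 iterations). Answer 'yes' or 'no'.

Answer: no

Derivation:
z_0 = 0 + 0i, c = -0.9730 + -0.4010i
Iter 1: z = -0.9730 + -0.4010i, |z|^2 = 1.1075
Iter 2: z = -0.1871 + 0.3793i, |z|^2 = 0.1789
Iter 3: z = -1.0819 + -0.5429i, |z|^2 = 1.4653
Iter 4: z = -0.0972 + 0.7738i, |z|^2 = 0.6082
Iter 5: z = -1.5623 + -0.5515i, |z|^2 = 2.7450
Iter 6: z = 1.1637 + 1.3222i, |z|^2 = 3.1024
Iter 7: z = -1.3672 + 2.6763i, |z|^2 = 9.0316
Escaped at iteration 7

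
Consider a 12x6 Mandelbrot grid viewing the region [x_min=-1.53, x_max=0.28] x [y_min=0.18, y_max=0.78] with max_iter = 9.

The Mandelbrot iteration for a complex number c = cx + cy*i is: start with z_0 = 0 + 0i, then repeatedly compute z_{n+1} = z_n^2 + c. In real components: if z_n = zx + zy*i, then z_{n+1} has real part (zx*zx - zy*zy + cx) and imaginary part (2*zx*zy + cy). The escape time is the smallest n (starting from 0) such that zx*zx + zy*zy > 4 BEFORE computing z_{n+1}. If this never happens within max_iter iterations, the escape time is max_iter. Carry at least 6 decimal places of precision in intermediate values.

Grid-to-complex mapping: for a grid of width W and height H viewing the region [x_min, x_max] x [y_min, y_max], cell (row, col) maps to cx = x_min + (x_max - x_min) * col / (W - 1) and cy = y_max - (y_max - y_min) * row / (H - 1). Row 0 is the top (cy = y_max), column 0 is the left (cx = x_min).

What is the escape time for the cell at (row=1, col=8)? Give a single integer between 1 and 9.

z_0 = 0 + 0i, c = -0.2136 + 0.6600i
Iter 1: z = -0.2136 + 0.6600i, |z|^2 = 0.4812
Iter 2: z = -0.6036 + 0.3780i, |z|^2 = 0.5072
Iter 3: z = 0.0078 + 0.2037i, |z|^2 = 0.0415
Iter 4: z = -0.2551 + 0.6632i, |z|^2 = 0.5049
Iter 5: z = -0.5884 + 0.3217i, |z|^2 = 0.4497
Iter 6: z = 0.0291 + 0.2814i, |z|^2 = 0.0801
Iter 7: z = -0.2920 + 0.6764i, |z|^2 = 0.5427
Iter 8: z = -0.5858 + 0.2650i, |z|^2 = 0.4134

Answer: 9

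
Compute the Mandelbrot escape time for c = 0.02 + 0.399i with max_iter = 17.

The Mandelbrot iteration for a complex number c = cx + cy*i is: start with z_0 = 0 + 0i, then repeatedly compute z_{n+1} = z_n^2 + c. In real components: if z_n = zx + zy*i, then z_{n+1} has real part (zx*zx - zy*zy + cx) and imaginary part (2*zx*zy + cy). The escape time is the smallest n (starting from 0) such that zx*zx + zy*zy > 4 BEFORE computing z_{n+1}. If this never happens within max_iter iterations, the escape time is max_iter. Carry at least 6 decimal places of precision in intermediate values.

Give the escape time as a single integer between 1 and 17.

z_0 = 0 + 0i, c = 0.0200 + 0.3990i
Iter 1: z = 0.0200 + 0.3990i, |z|^2 = 0.1596
Iter 2: z = -0.1388 + 0.4150i, |z|^2 = 0.1915
Iter 3: z = -0.1329 + 0.2838i, |z|^2 = 0.0982
Iter 4: z = -0.0429 + 0.3235i, |z|^2 = 0.1065
Iter 5: z = -0.0828 + 0.3713i, |z|^2 = 0.1447
Iter 6: z = -0.1110 + 0.3375i, |z|^2 = 0.1262
Iter 7: z = -0.0816 + 0.3241i, |z|^2 = 0.1117
Iter 8: z = -0.0784 + 0.3461i, |z|^2 = 0.1259
Iter 9: z = -0.0937 + 0.3447i, |z|^2 = 0.1276
Iter 10: z = -0.0901 + 0.3344i, |z|^2 = 0.1200
Iter 11: z = -0.0837 + 0.3388i, |z|^2 = 0.1218
Iter 12: z = -0.0877 + 0.3423i, |z|^2 = 0.1248
Iter 13: z = -0.0895 + 0.3389i, |z|^2 = 0.1229
Iter 14: z = -0.0869 + 0.3384i, |z|^2 = 0.1220
Iter 15: z = -0.0869 + 0.3402i, |z|^2 = 0.1233
Iter 16: z = -0.0882 + 0.3398i, |z|^2 = 0.1233

Answer: 17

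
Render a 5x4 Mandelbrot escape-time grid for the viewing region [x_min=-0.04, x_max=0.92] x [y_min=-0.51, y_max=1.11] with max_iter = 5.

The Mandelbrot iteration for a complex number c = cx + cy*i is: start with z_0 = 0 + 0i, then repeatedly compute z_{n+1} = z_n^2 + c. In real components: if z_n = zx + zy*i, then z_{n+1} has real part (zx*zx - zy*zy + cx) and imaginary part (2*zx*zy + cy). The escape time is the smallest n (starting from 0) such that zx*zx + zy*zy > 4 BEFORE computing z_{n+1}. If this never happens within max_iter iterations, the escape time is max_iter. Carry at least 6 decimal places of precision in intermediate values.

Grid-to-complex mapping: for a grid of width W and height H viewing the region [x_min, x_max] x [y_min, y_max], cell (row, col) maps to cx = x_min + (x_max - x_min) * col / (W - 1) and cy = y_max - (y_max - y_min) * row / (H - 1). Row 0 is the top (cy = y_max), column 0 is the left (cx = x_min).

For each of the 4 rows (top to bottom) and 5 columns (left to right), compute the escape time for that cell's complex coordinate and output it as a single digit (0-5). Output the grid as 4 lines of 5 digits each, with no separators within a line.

Answer: 43222
55532
55543
55532

Derivation:
(row=0, col=0): c = -0.0400 + 1.1100i → escape time 4
(row=0, col=1): c = 0.2000 + 1.1100i → escape time 3
(row=0, col=2): c = 0.4400 + 1.1100i → escape time 2
(row=0, col=3): c = 0.6800 + 1.1100i → escape time 2
(row=0, col=4): c = 0.9200 + 1.1100i → escape time 2
(row=1, col=0): c = -0.0400 + 0.5700i → escape time 5
(row=1, col=1): c = 0.2000 + 0.5700i → escape time 5
(row=1, col=2): c = 0.4400 + 0.5700i → escape time 5
(row=1, col=3): c = 0.6800 + 0.5700i → escape time 3
(row=1, col=4): c = 0.9200 + 0.5700i → escape time 2
(row=2, col=0): c = -0.0400 + 0.0300i → escape time 5
(row=2, col=1): c = 0.2000 + 0.0300i → escape time 5
(row=2, col=2): c = 0.4400 + 0.0300i → escape time 5
(row=2, col=3): c = 0.6800 + 0.0300i → escape time 4
(row=2, col=4): c = 0.9200 + 0.0300i → escape time 3
(row=3, col=0): c = -0.0400 + -0.5100i → escape time 5
(row=3, col=1): c = 0.2000 + -0.5100i → escape time 5
(row=3, col=2): c = 0.4400 + -0.5100i → escape time 5
(row=3, col=3): c = 0.6800 + -0.5100i → escape time 3
(row=3, col=4): c = 0.9200 + -0.5100i → escape time 2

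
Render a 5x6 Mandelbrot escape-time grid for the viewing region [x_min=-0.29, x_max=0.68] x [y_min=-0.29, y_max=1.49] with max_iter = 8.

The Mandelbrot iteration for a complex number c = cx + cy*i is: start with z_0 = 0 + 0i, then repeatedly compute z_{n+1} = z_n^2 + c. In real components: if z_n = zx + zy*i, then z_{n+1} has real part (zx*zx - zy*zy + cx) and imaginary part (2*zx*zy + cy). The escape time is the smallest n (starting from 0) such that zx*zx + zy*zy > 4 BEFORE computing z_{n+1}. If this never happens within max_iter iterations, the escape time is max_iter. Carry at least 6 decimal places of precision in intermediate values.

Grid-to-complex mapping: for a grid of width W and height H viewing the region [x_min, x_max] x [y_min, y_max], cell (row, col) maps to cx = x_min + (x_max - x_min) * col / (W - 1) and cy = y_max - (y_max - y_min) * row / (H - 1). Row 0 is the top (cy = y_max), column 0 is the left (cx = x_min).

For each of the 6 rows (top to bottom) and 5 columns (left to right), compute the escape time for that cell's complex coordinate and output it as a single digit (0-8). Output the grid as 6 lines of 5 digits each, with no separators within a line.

(row=0, col=0): c = -0.2900 + 1.4900i → escape time 2
(row=0, col=1): c = -0.0475 + 1.4900i → escape time 2
(row=0, col=2): c = 0.1950 + 1.4900i → escape time 2
(row=0, col=3): c = 0.4375 + 1.4900i → escape time 2
(row=0, col=4): c = 0.6800 + 1.4900i → escape time 2
(row=1, col=0): c = -0.2900 + 1.1340i → escape time 4
(row=1, col=1): c = -0.0475 + 1.1340i → escape time 4
(row=1, col=2): c = 0.1950 + 1.1340i → escape time 3
(row=1, col=3): c = 0.4375 + 1.1340i → escape time 2
(row=1, col=4): c = 0.6800 + 1.1340i → escape time 2
(row=2, col=0): c = -0.2900 + 0.7780i → escape time 8
(row=2, col=1): c = -0.0475 + 0.7780i → escape time 8
(row=2, col=2): c = 0.1950 + 0.7780i → escape time 5
(row=2, col=3): c = 0.4375 + 0.7780i → escape time 4
(row=2, col=4): c = 0.6800 + 0.7780i → escape time 3
(row=3, col=0): c = -0.2900 + 0.4220i → escape time 8
(row=3, col=1): c = -0.0475 + 0.4220i → escape time 8
(row=3, col=2): c = 0.1950 + 0.4220i → escape time 8
(row=3, col=3): c = 0.4375 + 0.4220i → escape time 8
(row=3, col=4): c = 0.6800 + 0.4220i → escape time 3
(row=4, col=0): c = -0.2900 + 0.0660i → escape time 8
(row=4, col=1): c = -0.0475 + 0.0660i → escape time 8
(row=4, col=2): c = 0.1950 + 0.0660i → escape time 8
(row=4, col=3): c = 0.4375 + 0.0660i → escape time 6
(row=4, col=4): c = 0.6800 + 0.0660i → escape time 4
(row=5, col=0): c = -0.2900 + -0.2900i → escape time 8
(row=5, col=1): c = -0.0475 + -0.2900i → escape time 8
(row=5, col=2): c = 0.1950 + -0.2900i → escape time 8
(row=5, col=3): c = 0.4375 + -0.2900i → escape time 8
(row=5, col=4): c = 0.6800 + -0.2900i → escape time 3

Answer: 22222
44322
88543
88883
88864
88883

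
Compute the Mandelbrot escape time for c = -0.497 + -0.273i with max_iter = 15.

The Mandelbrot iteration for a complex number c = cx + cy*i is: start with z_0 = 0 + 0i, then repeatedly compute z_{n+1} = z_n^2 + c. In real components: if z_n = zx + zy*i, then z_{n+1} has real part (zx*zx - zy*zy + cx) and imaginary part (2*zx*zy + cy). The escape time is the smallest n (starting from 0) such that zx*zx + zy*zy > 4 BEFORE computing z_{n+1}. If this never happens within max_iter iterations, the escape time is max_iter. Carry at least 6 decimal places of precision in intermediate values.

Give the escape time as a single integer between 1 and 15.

Answer: 15

Derivation:
z_0 = 0 + 0i, c = -0.4970 + -0.2730i
Iter 1: z = -0.4970 + -0.2730i, |z|^2 = 0.3215
Iter 2: z = -0.3245 + -0.0016i, |z|^2 = 0.1053
Iter 3: z = -0.3917 + -0.2719i, |z|^2 = 0.2274
Iter 4: z = -0.4175 + -0.0600i, |z|^2 = 0.1779
Iter 5: z = -0.3263 + -0.2229i, |z|^2 = 0.1561
Iter 6: z = -0.4402 + -0.1275i, |z|^2 = 0.2101
Iter 7: z = -0.3195 + -0.1607i, |z|^2 = 0.1279
Iter 8: z = -0.4208 + -0.1703i, |z|^2 = 0.2061
Iter 9: z = -0.3490 + -0.1297i, |z|^2 = 0.1386
Iter 10: z = -0.3920 + -0.1825i, |z|^2 = 0.1870
Iter 11: z = -0.3766 + -0.1299i, |z|^2 = 0.1587
Iter 12: z = -0.3720 + -0.1752i, |z|^2 = 0.1691
Iter 13: z = -0.3893 + -0.1427i, |z|^2 = 0.1719
Iter 14: z = -0.3658 + -0.1619i, |z|^2 = 0.1600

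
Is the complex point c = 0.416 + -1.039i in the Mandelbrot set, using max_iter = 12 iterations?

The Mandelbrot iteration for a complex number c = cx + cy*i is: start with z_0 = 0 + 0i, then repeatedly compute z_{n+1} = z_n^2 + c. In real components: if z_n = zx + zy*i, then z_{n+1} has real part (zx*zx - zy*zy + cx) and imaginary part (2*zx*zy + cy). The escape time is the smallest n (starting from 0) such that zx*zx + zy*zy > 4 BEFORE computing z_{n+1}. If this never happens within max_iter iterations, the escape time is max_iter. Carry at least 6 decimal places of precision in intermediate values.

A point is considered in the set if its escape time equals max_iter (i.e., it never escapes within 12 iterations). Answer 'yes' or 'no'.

z_0 = 0 + 0i, c = 0.4160 + -1.0390i
Iter 1: z = 0.4160 + -1.0390i, |z|^2 = 1.2526
Iter 2: z = -0.4905 + -1.9034i, |z|^2 = 3.8637
Iter 3: z = -2.9666 + 0.8281i, |z|^2 = 9.4863
Escaped at iteration 3

Answer: no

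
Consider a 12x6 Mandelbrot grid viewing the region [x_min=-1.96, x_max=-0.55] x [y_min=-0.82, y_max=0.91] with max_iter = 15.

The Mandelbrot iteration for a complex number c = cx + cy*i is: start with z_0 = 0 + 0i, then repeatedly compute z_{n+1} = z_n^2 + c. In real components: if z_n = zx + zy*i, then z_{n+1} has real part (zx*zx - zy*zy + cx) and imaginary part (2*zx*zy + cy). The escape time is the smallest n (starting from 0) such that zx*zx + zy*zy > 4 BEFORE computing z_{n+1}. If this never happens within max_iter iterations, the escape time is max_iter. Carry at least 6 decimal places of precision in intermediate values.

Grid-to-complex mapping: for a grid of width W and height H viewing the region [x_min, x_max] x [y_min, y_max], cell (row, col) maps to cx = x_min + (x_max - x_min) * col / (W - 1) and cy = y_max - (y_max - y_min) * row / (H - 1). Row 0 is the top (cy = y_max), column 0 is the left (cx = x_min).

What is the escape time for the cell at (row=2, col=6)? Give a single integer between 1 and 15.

Answer: 15

Derivation:
z_0 = 0 + 0i, c = -1.1909 + 0.2180i
Iter 1: z = -1.1909 + 0.2180i, |z|^2 = 1.4658
Iter 2: z = 0.1798 + -0.3012i, |z|^2 = 0.1231
Iter 3: z = -1.2493 + 0.1097i, |z|^2 = 1.5728
Iter 4: z = 0.3578 + -0.0560i, |z|^2 = 0.1312
Iter 5: z = -1.0660 + 0.1779i, |z|^2 = 1.1680
Iter 6: z = -0.0862 + -0.1613i, |z|^2 = 0.0335
Iter 7: z = -1.2095 + 0.2458i, |z|^2 = 1.5233
Iter 8: z = 0.2116 + -0.3767i, |z|^2 = 0.1866
Iter 9: z = -1.2880 + 0.0586i, |z|^2 = 1.6624
Iter 10: z = 0.4647 + 0.0670i, |z|^2 = 0.2204
Iter 11: z = -0.9795 + 0.2802i, |z|^2 = 1.0379
Iter 12: z = -0.3100 + -0.3310i, |z|^2 = 0.2057
Iter 13: z = -1.2043 + 0.4232i, |z|^2 = 1.6295
Iter 14: z = 0.0803 + -0.8014i, |z|^2 = 0.6487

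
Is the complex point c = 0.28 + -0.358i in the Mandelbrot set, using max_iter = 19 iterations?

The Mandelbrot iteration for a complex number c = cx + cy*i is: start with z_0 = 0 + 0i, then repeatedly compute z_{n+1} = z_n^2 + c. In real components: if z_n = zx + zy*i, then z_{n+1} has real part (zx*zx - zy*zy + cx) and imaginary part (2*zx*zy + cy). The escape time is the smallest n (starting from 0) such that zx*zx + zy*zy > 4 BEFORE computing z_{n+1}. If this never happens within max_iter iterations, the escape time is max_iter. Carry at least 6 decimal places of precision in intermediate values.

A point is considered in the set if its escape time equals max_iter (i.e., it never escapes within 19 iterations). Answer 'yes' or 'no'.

Answer: yes

Derivation:
z_0 = 0 + 0i, c = 0.2800 + -0.3580i
Iter 1: z = 0.2800 + -0.3580i, |z|^2 = 0.2066
Iter 2: z = 0.2302 + -0.5585i, |z|^2 = 0.3649
Iter 3: z = 0.0211 + -0.6152i, |z|^2 = 0.3789
Iter 4: z = -0.0980 + -0.3840i, |z|^2 = 0.1570
Iter 5: z = 0.1422 + -0.2828i, |z|^2 = 0.1002
Iter 6: z = 0.2203 + -0.4384i, |z|^2 = 0.2407
Iter 7: z = 0.1363 + -0.5511i, |z|^2 = 0.3223
Iter 8: z = -0.0052 + -0.5083i, |z|^2 = 0.2584
Iter 9: z = 0.0217 + -0.3528i, |z|^2 = 0.1249
Iter 10: z = 0.1560 + -0.3733i, |z|^2 = 0.1637
Iter 11: z = 0.1650 + -0.4745i, |z|^2 = 0.2524
Iter 12: z = 0.0821 + -0.5146i, |z|^2 = 0.2715
Iter 13: z = 0.0220 + -0.4425i, |z|^2 = 0.1963
Iter 14: z = 0.0847 + -0.3774i, |z|^2 = 0.1496
Iter 15: z = 0.1447 + -0.4219i, |z|^2 = 0.1990
Iter 16: z = 0.1229 + -0.4801i, |z|^2 = 0.2456
Iter 17: z = 0.0646 + -0.4760i, |z|^2 = 0.2308
Iter 18: z = 0.0576 + -0.4195i, |z|^2 = 0.1793
Did not escape in 19 iterations → in set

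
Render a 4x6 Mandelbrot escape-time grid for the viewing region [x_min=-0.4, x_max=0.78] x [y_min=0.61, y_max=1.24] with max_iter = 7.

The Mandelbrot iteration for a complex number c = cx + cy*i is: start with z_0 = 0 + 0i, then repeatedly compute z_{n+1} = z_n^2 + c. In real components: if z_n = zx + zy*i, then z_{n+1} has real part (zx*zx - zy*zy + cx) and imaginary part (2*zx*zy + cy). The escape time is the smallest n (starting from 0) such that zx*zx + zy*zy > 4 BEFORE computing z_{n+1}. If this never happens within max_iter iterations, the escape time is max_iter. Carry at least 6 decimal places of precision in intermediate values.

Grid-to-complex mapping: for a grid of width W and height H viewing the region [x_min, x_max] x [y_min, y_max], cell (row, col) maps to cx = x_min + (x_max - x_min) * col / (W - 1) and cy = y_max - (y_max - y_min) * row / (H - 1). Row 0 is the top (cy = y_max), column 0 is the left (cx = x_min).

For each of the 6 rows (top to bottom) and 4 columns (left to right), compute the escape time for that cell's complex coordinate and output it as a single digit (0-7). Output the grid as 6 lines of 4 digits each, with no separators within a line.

(row=0, col=0): c = -0.4000 + 1.2400i → escape time 3
(row=0, col=1): c = -0.0067 + 1.2400i → escape time 3
(row=0, col=2): c = 0.3867 + 1.2400i → escape time 2
(row=0, col=3): c = 0.7800 + 1.2400i → escape time 2
(row=1, col=0): c = -0.4000 + 1.1140i → escape time 4
(row=1, col=1): c = -0.0067 + 1.1140i → escape time 4
(row=1, col=2): c = 0.3867 + 1.1140i → escape time 2
(row=1, col=3): c = 0.7800 + 1.1140i → escape time 2
(row=2, col=0): c = -0.4000 + 0.9880i → escape time 4
(row=2, col=1): c = -0.0067 + 0.9880i → escape time 7
(row=2, col=2): c = 0.3867 + 0.9880i → escape time 3
(row=2, col=3): c = 0.7800 + 0.9880i → escape time 2
(row=3, col=0): c = -0.4000 + 0.8620i → escape time 5
(row=3, col=1): c = -0.0067 + 0.8620i → escape time 7
(row=3, col=2): c = 0.3867 + 0.8620i → escape time 4
(row=3, col=3): c = 0.7800 + 0.8620i → escape time 2
(row=4, col=0): c = -0.4000 + 0.7360i → escape time 7
(row=4, col=1): c = -0.0067 + 0.7360i → escape time 7
(row=4, col=2): c = 0.3867 + 0.7360i → escape time 5
(row=4, col=3): c = 0.7800 + 0.7360i → escape time 2
(row=5, col=0): c = -0.4000 + 0.6100i → escape time 7
(row=5, col=1): c = -0.0067 + 0.6100i → escape time 7
(row=5, col=2): c = 0.3867 + 0.6100i → escape time 7
(row=5, col=3): c = 0.7800 + 0.6100i → escape time 3

Answer: 3322
4422
4732
5742
7752
7773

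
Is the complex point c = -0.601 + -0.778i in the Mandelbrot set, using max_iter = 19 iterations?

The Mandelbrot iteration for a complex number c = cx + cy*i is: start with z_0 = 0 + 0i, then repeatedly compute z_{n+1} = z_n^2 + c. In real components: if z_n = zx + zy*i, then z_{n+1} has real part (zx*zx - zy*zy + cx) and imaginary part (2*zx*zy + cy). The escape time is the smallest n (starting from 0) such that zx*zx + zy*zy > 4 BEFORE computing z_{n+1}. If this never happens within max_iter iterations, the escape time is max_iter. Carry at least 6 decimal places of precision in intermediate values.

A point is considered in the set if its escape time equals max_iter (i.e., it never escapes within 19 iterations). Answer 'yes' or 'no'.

z_0 = 0 + 0i, c = -0.6010 + -0.7780i
Iter 1: z = -0.6010 + -0.7780i, |z|^2 = 0.9665
Iter 2: z = -0.8451 + 0.1572i, |z|^2 = 0.7389
Iter 3: z = 0.0885 + -1.0436i, |z|^2 = 1.0970
Iter 4: z = -1.6823 + -0.9627i, |z|^2 = 3.7569
Iter 5: z = 1.3025 + 2.4610i, |z|^2 = 7.7528
Escaped at iteration 5

Answer: no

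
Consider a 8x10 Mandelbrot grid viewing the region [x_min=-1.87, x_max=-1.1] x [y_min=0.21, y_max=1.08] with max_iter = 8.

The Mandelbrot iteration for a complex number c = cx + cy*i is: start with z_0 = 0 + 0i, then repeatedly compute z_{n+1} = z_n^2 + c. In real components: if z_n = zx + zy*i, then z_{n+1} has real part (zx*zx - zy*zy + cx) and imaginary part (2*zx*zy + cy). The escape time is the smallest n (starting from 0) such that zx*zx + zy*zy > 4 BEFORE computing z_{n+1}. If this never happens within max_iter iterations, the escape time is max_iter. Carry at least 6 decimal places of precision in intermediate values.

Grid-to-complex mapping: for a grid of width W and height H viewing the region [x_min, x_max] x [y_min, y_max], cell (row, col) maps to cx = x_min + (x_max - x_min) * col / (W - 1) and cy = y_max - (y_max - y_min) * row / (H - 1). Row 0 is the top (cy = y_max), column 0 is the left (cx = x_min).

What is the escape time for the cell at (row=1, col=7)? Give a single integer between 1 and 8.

Answer: 3

Derivation:
z_0 = 0 + 0i, c = -1.1000 + 0.9833i
Iter 1: z = -1.1000 + 0.9833i, |z|^2 = 2.1769
Iter 2: z = -0.8569 + -1.1800i, |z|^2 = 2.1268
Iter 3: z = -1.7580 + 3.0057i, |z|^2 = 12.1251
Escaped at iteration 3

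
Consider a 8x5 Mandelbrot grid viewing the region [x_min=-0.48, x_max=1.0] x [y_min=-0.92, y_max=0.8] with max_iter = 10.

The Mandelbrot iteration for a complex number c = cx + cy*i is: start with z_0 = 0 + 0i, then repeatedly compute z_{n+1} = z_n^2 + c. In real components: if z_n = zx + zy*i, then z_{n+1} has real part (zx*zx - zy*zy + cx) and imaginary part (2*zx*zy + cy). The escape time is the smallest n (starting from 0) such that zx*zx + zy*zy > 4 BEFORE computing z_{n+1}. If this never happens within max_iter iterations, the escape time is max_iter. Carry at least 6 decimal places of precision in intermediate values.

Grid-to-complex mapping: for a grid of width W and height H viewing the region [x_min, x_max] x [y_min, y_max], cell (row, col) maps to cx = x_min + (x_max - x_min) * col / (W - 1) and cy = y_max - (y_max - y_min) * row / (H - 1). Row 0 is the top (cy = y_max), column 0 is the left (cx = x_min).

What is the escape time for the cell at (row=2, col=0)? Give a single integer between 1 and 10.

Answer: 10

Derivation:
z_0 = 0 + 0i, c = -0.4800 + -0.0600i
Iter 1: z = -0.4800 + -0.0600i, |z|^2 = 0.2340
Iter 2: z = -0.2532 + -0.0024i, |z|^2 = 0.0641
Iter 3: z = -0.4159 + -0.0588i, |z|^2 = 0.1764
Iter 4: z = -0.3105 + -0.0111i, |z|^2 = 0.0965
Iter 5: z = -0.3837 + -0.0531i, |z|^2 = 0.1501
Iter 6: z = -0.3356 + -0.0192i, |z|^2 = 0.1130
Iter 7: z = -0.3678 + -0.0471i, |z|^2 = 0.1375
Iter 8: z = -0.3470 + -0.0254i, |z|^2 = 0.1210
Iter 9: z = -0.3603 + -0.0424i, |z|^2 = 0.1316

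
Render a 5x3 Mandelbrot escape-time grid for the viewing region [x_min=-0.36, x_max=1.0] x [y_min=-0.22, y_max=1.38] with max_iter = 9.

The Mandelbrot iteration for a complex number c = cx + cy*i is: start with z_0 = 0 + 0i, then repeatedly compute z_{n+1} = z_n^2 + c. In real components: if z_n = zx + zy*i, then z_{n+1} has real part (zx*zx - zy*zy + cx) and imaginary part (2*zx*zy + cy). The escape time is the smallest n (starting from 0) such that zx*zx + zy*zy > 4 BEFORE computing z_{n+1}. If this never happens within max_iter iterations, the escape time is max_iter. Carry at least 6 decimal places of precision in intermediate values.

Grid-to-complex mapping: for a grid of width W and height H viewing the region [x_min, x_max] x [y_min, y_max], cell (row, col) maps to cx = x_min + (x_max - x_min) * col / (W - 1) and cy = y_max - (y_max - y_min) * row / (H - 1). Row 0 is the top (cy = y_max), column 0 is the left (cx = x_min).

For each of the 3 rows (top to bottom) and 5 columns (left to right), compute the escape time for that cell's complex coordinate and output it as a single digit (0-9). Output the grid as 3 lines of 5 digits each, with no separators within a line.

(row=0, col=0): c = -0.3600 + 1.3800i → escape time 2
(row=0, col=1): c = -0.0200 + 1.3800i → escape time 2
(row=0, col=2): c = 0.3200 + 1.3800i → escape time 2
(row=0, col=3): c = 0.6600 + 1.3800i → escape time 2
(row=0, col=4): c = 1.0000 + 1.3800i → escape time 2
(row=1, col=0): c = -0.3600 + 0.5800i → escape time 9
(row=1, col=1): c = -0.0200 + 0.5800i → escape time 9
(row=1, col=2): c = 0.3200 + 0.5800i → escape time 9
(row=1, col=3): c = 0.6600 + 0.5800i → escape time 3
(row=1, col=4): c = 1.0000 + 0.5800i → escape time 2
(row=2, col=0): c = -0.3600 + -0.2200i → escape time 9
(row=2, col=1): c = -0.0200 + -0.2200i → escape time 9
(row=2, col=2): c = 0.3200 + -0.2200i → escape time 9
(row=2, col=3): c = 0.6600 + -0.2200i → escape time 4
(row=2, col=4): c = 1.0000 + -0.2200i → escape time 2

Answer: 22222
99932
99942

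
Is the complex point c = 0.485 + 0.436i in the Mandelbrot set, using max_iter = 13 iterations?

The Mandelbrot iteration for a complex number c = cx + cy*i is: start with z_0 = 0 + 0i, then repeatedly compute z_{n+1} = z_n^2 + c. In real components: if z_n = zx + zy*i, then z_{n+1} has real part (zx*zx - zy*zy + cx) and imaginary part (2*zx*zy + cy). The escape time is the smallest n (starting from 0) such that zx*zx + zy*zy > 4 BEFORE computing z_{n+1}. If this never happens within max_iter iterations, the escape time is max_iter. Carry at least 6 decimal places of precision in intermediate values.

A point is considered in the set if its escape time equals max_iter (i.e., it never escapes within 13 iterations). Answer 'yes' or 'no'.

Answer: no

Derivation:
z_0 = 0 + 0i, c = 0.4850 + 0.4360i
Iter 1: z = 0.4850 + 0.4360i, |z|^2 = 0.4253
Iter 2: z = 0.5301 + 0.8589i, |z|^2 = 1.0188
Iter 3: z = 0.0283 + 1.3467i, |z|^2 = 1.8143
Iter 4: z = -1.3277 + 0.5122i, |z|^2 = 2.0252
Iter 5: z = 1.9855 + -0.9241i, |z|^2 = 4.7964
Escaped at iteration 5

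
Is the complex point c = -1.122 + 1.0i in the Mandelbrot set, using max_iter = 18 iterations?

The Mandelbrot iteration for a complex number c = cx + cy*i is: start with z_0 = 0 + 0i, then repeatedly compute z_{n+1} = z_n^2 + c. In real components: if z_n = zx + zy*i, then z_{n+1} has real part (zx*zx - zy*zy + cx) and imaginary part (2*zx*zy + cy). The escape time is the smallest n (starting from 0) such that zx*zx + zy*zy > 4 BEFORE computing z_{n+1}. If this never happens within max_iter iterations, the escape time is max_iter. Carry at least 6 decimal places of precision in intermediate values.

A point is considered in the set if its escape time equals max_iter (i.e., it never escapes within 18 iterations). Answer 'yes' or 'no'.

z_0 = 0 + 0i, c = -1.1220 + 1.0000i
Iter 1: z = -1.1220 + 1.0000i, |z|^2 = 2.2589
Iter 2: z = -0.8631 + -1.2440i, |z|^2 = 2.2925
Iter 3: z = -1.9246 + 3.1474i, |z|^2 = 13.6103
Escaped at iteration 3

Answer: no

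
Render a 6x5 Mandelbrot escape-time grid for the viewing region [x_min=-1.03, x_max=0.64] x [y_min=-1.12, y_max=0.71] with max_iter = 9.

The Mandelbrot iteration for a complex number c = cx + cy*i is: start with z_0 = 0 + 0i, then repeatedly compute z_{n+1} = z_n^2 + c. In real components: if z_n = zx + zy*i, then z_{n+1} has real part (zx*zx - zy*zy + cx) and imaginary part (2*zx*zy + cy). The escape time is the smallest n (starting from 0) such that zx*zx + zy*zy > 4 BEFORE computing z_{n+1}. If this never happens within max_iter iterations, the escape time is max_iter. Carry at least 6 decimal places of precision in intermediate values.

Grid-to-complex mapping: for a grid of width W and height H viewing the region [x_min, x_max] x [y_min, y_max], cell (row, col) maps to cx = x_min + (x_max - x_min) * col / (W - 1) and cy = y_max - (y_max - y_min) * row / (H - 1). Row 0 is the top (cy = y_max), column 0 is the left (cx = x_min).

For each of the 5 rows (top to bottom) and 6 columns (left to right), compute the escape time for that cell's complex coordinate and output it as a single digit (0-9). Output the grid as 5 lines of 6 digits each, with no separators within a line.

(row=0, col=0): c = -1.0300 + 0.7100i → escape time 4
(row=0, col=1): c = -0.6960 + 0.7100i → escape time 5
(row=0, col=2): c = -0.3620 + 0.7100i → escape time 8
(row=0, col=3): c = -0.0280 + 0.7100i → escape time 9
(row=0, col=4): c = 0.3060 + 0.7100i → escape time 6
(row=0, col=5): c = 0.6400 + 0.7100i → escape time 3
(row=1, col=0): c = -1.0300 + 0.2525i → escape time 9
(row=1, col=1): c = -0.6960 + 0.2525i → escape time 9
(row=1, col=2): c = -0.3620 + 0.2525i → escape time 9
(row=1, col=3): c = -0.0280 + 0.2525i → escape time 9
(row=1, col=4): c = 0.3060 + 0.2525i → escape time 9
(row=1, col=5): c = 0.6400 + 0.2525i → escape time 4
(row=2, col=0): c = -1.0300 + -0.2050i → escape time 9
(row=2, col=1): c = -0.6960 + -0.2050i → escape time 9
(row=2, col=2): c = -0.3620 + -0.2050i → escape time 9
(row=2, col=3): c = -0.0280 + -0.2050i → escape time 9
(row=2, col=4): c = 0.3060 + -0.2050i → escape time 9
(row=2, col=5): c = 0.6400 + -0.2050i → escape time 4
(row=3, col=0): c = -1.0300 + -0.6625i → escape time 4
(row=3, col=1): c = -0.6960 + -0.6625i → escape time 6
(row=3, col=2): c = -0.3620 + -0.6625i → escape time 9
(row=3, col=3): c = -0.0280 + -0.6625i → escape time 9
(row=3, col=4): c = 0.3060 + -0.6625i → escape time 7
(row=3, col=5): c = 0.6400 + -0.6625i → escape time 3
(row=4, col=0): c = -1.0300 + -1.1200i → escape time 3
(row=4, col=1): c = -0.6960 + -1.1200i → escape time 3
(row=4, col=2): c = -0.3620 + -1.1200i → escape time 4
(row=4, col=3): c = -0.0280 + -1.1200i → escape time 4
(row=4, col=4): c = 0.3060 + -1.1200i → escape time 3
(row=4, col=5): c = 0.6400 + -1.1200i → escape time 2

Answer: 458963
999994
999994
469973
334432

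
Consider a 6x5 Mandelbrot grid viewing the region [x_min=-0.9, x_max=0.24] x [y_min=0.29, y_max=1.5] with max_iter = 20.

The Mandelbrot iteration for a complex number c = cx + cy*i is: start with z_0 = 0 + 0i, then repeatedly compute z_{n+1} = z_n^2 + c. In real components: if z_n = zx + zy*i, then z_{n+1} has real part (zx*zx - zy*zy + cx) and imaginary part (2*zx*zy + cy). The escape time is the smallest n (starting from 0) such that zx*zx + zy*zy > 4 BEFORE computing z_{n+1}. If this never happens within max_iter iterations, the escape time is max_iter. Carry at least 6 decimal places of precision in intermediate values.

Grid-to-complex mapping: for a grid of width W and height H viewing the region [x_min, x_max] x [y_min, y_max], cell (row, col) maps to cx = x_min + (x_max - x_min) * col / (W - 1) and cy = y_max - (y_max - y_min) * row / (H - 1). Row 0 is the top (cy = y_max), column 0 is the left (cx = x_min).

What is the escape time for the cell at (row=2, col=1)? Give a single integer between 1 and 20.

Answer: 4

Derivation:
z_0 = 0 + 0i, c = -0.6720 + 0.8950i
Iter 1: z = -0.6720 + 0.8950i, |z|^2 = 1.2526
Iter 2: z = -1.0214 + -0.3079i, |z|^2 = 1.1381
Iter 3: z = 0.2766 + 1.5240i, |z|^2 = 2.3989
Iter 4: z = -2.9180 + 1.7379i, |z|^2 = 11.5349
Escaped at iteration 4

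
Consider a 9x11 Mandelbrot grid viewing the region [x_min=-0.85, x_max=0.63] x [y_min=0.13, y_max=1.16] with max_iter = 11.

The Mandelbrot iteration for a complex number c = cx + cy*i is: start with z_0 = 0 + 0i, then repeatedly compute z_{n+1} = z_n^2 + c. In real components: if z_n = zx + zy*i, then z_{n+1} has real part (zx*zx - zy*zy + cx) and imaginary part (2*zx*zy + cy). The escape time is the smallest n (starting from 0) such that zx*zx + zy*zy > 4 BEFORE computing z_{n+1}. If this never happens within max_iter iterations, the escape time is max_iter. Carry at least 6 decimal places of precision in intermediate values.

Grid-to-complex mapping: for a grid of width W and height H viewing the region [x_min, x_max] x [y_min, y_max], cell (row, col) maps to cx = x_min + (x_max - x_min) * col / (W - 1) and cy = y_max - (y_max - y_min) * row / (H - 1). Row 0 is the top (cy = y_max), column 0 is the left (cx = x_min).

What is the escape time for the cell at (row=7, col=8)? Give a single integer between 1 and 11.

z_0 = 0 + 0i, c = 0.6300 + 0.4390i
Iter 1: z = 0.6300 + 0.4390i, |z|^2 = 0.5896
Iter 2: z = 0.8342 + 0.9921i, |z|^2 = 1.6802
Iter 3: z = 0.3415 + 2.0942i, |z|^2 = 4.5025
Escaped at iteration 3

Answer: 3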